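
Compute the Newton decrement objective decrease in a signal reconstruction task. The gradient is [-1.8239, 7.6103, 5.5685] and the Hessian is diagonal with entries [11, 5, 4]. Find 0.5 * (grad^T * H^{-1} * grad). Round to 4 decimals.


Step 1: H is diagonal, so H^(-1) * g = [-0.1658, 1.5221, 1.3921].
Step 2: g^T H^(-1) g = sum_i g_i^2 / H_ii
  = (-1.8239)^2/11 + (7.6103)^2/5 + (5.5685)^2/4
  = 0.3024 + 11.5833 + 7.752 = 19.6378
Step 3: Objective decrease = 0.5 * g^T H^(-1) g = 9.8189


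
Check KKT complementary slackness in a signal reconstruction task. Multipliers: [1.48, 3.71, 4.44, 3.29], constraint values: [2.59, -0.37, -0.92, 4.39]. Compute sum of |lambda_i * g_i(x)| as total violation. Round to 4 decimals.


KKT complementary slackness check:
lambda_1 * g_1 = 1.48 * 2.59 = 3.8332
lambda_2 * g_2 = 3.71 * -0.37 = -1.3727
lambda_3 * g_3 = 4.44 * -0.92 = -4.0848
lambda_4 * g_4 = 3.29 * 4.39 = 14.4431
Total violation = 3.8332 + 1.3727 + 4.0848 + 14.4431 = 23.7338


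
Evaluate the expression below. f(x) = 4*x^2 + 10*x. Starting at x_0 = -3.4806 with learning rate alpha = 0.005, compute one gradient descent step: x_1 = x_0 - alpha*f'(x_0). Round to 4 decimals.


We compute the gradient at x_0 and apply the update.
f'(x) = 8*x + 10
f'(-3.4806) = 8*-3.4806 + 10 = -17.8448
x_1 = -3.4806 - 0.005*-17.8448 = -3.3914


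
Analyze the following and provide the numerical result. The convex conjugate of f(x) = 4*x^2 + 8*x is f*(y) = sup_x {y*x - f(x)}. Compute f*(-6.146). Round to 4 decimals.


f*(y) = sup_x {y*x - a*x^2 - b*x} = sup_x {(y-b)*x - a*x^2}
FOC: (y - b) - 2a*x = 0 => x* = (y - b)/(2a)
x* = (-6.146 - 8)/(2*4) = -1.7683
f*(-6.146) = (y-b)^2/(4a) = (-6.146 - 8)^2/(4*4)
= 200.1093/16 = 12.5068


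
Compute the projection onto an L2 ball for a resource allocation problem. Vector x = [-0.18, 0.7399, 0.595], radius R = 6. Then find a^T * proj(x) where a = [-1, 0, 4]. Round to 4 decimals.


Step 1: Compute ||x|| (intermediates to 6 decimals).
||x|| = sqrt((-0.18)^2 + 0.7399^2 + 0.595^2) = 0.966373
Step 2: Project.
Since ||x|| <= R, proj = x (no scaling needed).
proj(x) = [-0.18, 0.7399, 0.595]
Step 3: Dot product.
a^T * proj(x) = -1*(-0.18) + 0*0.7399 + 4*0.595 = 2.56


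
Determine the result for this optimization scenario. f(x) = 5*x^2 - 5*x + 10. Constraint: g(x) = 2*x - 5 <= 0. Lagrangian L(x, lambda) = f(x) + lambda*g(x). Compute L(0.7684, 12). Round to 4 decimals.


Step 1: Evaluate f(x).
f(0.7684) = 5*0.7684^2 - 5*0.7684 + 10 = 9.1102
Step 2: Evaluate g(x).
g(0.7684) = 2*0.7684 - 5 = -3.4632
Step 3: Compute Lagrangian.
L = 9.1102 + 12*-3.4632 = -32.4482


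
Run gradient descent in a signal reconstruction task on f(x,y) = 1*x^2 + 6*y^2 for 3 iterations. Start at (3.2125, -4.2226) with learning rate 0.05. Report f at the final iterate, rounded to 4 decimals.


Gradient descent on f(x,y) = 1*x^2 + 6*y^2.
Starting point: (3.2125, -4.2226), alpha = 0.05
Step 1: grad_x = 2*1*3.2125 = 6.425, grad_y = 2*6*-4.2226 = -50.6712
  x_1 = 3.2125 - 0.05*6.425 = 2.8913
  y_1 = -4.2226 - 0.05*-50.6712 = -1.689
Step 2: grad_x = 2*1*2.8913 = 5.7825, grad_y = 2*6*-1.689 = -20.2685
  x_2 = 2.8913 - 0.05*5.7825 = 2.6021
  y_2 = -1.689 - 0.05*-20.2685 = -0.6756
Step 3: grad_x = 2*1*2.6021 = 5.2043, grad_y = 2*6*-0.6756 = -8.1074
  x_3 = 2.6021 - 0.05*5.2043 = 2.3419
  y_3 = -0.6756 - 0.05*-8.1074 = -0.2702
f(2.3419, -0.2702) = 1*2.3419^2 + 6*(-0.2702)^2 = 5.9228


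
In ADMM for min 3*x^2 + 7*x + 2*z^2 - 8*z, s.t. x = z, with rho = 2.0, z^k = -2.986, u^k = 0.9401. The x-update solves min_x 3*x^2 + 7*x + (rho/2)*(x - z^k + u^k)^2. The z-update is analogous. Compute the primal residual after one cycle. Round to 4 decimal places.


ADMM iteration with rho = 2.0, z^k = -2.986, u^k = 0.9401
Step 1: x-update.
Minimize 3*x^2 + 7*x + (2.0/2)*(x + 2.986 + 0.9401)^2
FOC: (2*3 + 2.0)*x = -7 + 2.0*(-2.986 - 0.9401)
x^{k+1} = -1.8565
Step 2: z-update.
Minimize 2*z^2 - 8*z + (2.0/2)*(-1.8565 - z + 0.9401)^2
FOC: (2*2 + 2.0)*z = 8 + 2.0*(-1.8565 + 0.9401)
z^{k+1} = 1.0279
Step 3: u-update.
u^{k+1} = 0.9401 - 1.8565 - 1.0279 = -1.9443
Step 4: Primal residual = |-1.8565 - 1.0279| = 2.8844


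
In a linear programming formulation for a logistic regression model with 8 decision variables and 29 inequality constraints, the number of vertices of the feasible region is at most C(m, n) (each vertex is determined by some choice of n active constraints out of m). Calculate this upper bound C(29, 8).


Each vertex corresponds to some choice of n active constraints out of m, so the number of vertices is at most C(m, n) = m! / (n!(m-n)!).
m = 29, n = 8
Numerator: 29 * 28 * 27 * 26 * 25 * 24 * 23 * 22
Denominator: 8! = 40320
C(29, 8) = 4292145


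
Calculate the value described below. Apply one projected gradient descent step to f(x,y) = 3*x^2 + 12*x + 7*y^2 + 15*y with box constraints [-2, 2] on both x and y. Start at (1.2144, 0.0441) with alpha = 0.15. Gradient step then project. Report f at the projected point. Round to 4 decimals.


Step 1: Compute gradient at (1.2144, 0.0441).
grad_x = 2*3*1.2144 + 12 = 19.2864
grad_y = 2*7*0.0441 + 15 = 15.6174
Step 2: Gradient step.
x_raw = 1.2144 - 0.15*19.2864 = -1.6786
y_raw = 0.0441 - 0.15*15.6174 = -2.2985
Step 3: Project onto [-2, 2].
x_proj = clip(-1.6786) = -1.6786
y_proj = clip(-2.2985) = -2.0
Step 4: Evaluate f.
f(-1.6786, -2.0) = -13.69


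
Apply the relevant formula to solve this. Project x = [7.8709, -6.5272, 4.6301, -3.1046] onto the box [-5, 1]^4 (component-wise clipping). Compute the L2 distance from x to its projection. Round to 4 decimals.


Project each component onto [-5, 1].
clip(7.8709) = 1.0, clip(-6.5272) = -5.0, clip(4.6301) = 1.0, clip(-3.1046) = -3.1046
Projection = [1.0, -5.0, 1.0, -3.1046]
Squared diffs: [47.2093, 2.3323, 13.1776, 0.0]
Distance = sqrt(62.7192) = 7.9195


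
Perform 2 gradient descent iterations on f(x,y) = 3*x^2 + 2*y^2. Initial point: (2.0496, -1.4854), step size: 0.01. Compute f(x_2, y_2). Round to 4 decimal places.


Gradient descent on f(x,y) = 3*x^2 + 2*y^2.
Starting point: (2.0496, -1.4854), alpha = 0.01
Step 1: grad_x = 2*3*2.0496 = 12.2976, grad_y = 2*2*-1.4854 = -5.9416
  x_1 = 2.0496 - 0.01*12.2976 = 1.9266
  y_1 = -1.4854 - 0.01*-5.9416 = -1.426
Step 2: grad_x = 2*3*1.9266 = 11.5597, grad_y = 2*2*-1.426 = -5.7039
  x_2 = 1.9266 - 0.01*11.5597 = 1.811
  y_2 = -1.426 - 0.01*-5.7039 = -1.3689
f(1.811, -1.3689) = 3*1.811^2 + 2*(-1.3689)^2 = 13.5875


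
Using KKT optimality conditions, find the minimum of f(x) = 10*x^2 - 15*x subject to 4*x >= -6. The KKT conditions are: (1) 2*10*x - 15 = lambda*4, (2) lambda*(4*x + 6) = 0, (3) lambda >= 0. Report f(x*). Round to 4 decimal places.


Step 1: Try lambda = 0 (constraint inactive).
Stationarity: 2*10*x - 15 = 0
x* = 15/(2*10) = 0.75
Check constraint: 4*0.75 = 3.0 >= -6 -- satisfied.
Step 2: Compute optimal value.
f(x*) = 10*0.75^2 - 15*0.75 = -5.625


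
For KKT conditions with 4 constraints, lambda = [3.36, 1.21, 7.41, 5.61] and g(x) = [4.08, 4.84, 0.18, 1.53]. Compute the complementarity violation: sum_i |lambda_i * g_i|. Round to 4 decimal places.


KKT complementary slackness check:
lambda_1 * g_1 = 3.36 * 4.08 = 13.7088
lambda_2 * g_2 = 1.21 * 4.84 = 5.8564
lambda_3 * g_3 = 7.41 * 0.18 = 1.3338
lambda_4 * g_4 = 5.61 * 1.53 = 8.5833
Total violation = 13.7088 + 5.8564 + 1.3338 + 8.5833 = 29.4823


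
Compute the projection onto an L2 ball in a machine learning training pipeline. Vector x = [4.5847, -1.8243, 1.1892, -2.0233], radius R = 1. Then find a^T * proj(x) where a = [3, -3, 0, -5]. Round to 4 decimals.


Step 1: Compute ||x|| (intermediates to 6 decimals).
||x|| = sqrt(4.5847^2 + (-1.8243)^2 + 1.1892^2 + (-2.0233)^2) = 5.464017
Step 2: Project.
Since ||x|| > R, scale = R/||x|| = 1/5.464017 = 0.183016, proj(x) = scale * x
proj(x) = [0.839073, -0.333876, 0.217643, -0.370296]
Step 3: Dot product.
a^T * proj(x) = 3*0.839073 - 3*(-0.333876) + 0*0.217643 - 5*(-0.370296) = 5.3703


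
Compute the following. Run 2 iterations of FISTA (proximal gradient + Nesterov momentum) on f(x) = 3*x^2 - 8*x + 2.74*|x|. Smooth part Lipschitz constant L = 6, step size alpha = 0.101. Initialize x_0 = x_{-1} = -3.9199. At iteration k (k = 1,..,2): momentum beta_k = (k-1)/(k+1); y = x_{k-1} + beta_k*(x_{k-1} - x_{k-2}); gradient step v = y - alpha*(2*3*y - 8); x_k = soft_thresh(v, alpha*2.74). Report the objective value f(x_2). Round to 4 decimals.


FISTA on f(x) = 3*x^2 - 8*x + 2.74*|x|
L = 6, alpha = 0.101
Iteration 1: beta = 0.0, y = -3.9199 + 0.0*(-3.9199 + 3.9199) = -3.9199
  grad(y) = -31.5194, v = y - alpha*grad = -0.7364
  prox(v) = soft_thresh(-0.7364, 0.2767) = -0.4597
Iteration 2: beta = 0.3333, y = -0.4597 + 0.3333*(-0.4597 + 3.9199) = 0.6937
  grad(y) = -3.8378, v = y - alpha*grad = 1.0813
  prox(v) = soft_thresh(1.0813, 0.2767) = 0.8046
f(x_2) = 3*0.8046^2 - 8*0.8046 + 2.74*|0.8046| = -2.29


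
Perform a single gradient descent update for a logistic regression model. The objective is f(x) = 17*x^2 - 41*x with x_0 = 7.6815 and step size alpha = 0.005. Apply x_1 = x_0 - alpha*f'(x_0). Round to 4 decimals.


We compute the gradient at x_0 and apply the update.
f'(x) = 34*x - 41
f'(7.6815) = 34*7.6815 - 41 = 220.171
x_1 = 7.6815 - 0.005*220.171 = 6.5806


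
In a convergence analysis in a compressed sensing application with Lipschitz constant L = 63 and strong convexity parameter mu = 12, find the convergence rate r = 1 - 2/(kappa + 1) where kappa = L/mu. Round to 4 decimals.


Step 1: Compute the condition number.
kappa = L/mu = 63/12 = 5.25
Step 2: Compute the convergence rate.
r = 1 - 2/(kappa + 1) = 1 - 2*mu/(L + mu) = (L - mu)/(L + mu) = 51/75 = 0.68


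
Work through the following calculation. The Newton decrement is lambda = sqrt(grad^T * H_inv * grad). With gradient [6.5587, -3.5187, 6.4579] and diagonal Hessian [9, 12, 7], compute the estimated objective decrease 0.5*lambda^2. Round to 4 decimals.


Step 1: H is diagonal, so H^(-1) * g = [0.7287, -0.2932, 0.9226].
Step 2: g^T H^(-1) g = sum_i g_i^2 / H_ii
  = (6.5587)^2/9 + (-3.5187)^2/12 + (6.4579)^2/7
  = 4.7796 + 1.0318 + 5.9578 = 11.7692
Step 3: Objective decrease = 0.5 * g^T H^(-1) g = 5.8846


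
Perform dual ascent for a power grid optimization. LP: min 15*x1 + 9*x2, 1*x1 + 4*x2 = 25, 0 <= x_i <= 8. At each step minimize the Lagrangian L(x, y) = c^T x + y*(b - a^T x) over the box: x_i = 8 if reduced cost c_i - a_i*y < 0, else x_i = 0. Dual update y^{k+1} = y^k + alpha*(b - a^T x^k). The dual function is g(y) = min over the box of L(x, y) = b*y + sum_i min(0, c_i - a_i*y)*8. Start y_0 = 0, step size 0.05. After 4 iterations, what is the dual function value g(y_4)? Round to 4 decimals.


Dual ascent for LP: min 15*x1 + 9*x2, 1*x1 + 4*x2 = 25, 0 <= x_i <= 8
Step 1: y^k = 0.0, reduced costs: (15.0, 9.0)
  x^k = (0.0, 0.0), subgradient = b - a^T x = 25.0
  y^{k+1} = 0.0 + 0.05*25.0 = 1.25
Step 2: y^k = 1.25, reduced costs: (13.75, 4.0)
  x^k = (0.0, 0.0), subgradient = b - a^T x = 25.0
  y^{k+1} = 1.25 + 0.05*25.0 = 2.5
Step 3: y^k = 2.5, reduced costs: (12.5, -1.0)
  x^k = (0.0, 8.0), subgradient = b - a^T x = -7.0
  y^{k+1} = 2.5 + 0.05*-7.0 = 2.15
Step 4: y^k = 2.15, reduced costs: (12.85, 0.4)
  x^k = (0.0, 0.0), subgradient = b - a^T x = 25.0
  y^{k+1} = 2.15 + 0.05*25.0 = 3.4
Dual objective at y_4 = 3.4: reduced costs (11.6, -4.6), box minimizer x = (0.0, 8.0)
g(y_4) = b*y + (c1 - a1*y)*x1 + (c2 - a2*y)*x2 = 25*3.4 + 11.6*0.0 + (-4.6)*8.0 = 85.0 + 0.0 - 36.8 = 48.2


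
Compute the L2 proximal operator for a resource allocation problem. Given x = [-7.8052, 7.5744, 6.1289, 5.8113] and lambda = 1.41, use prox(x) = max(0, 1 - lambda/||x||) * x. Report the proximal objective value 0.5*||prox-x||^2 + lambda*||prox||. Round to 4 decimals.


Step 1: Compute ||x||.
||x|| = 13.7705
Step 2: Compute scaling factor.
scale = max(0, 1 - 1.41/13.7705) = 0.8976
Step 3: prox(x) = [-7.006, 6.7988, 5.5013, 5.2163]
||prox(x)|| = 12.3605
Step 4: Proximal objective.
0.5*||prox-x||^2 = 0.9941
lambda*||prox|| = 17.4283
Total = 18.4224


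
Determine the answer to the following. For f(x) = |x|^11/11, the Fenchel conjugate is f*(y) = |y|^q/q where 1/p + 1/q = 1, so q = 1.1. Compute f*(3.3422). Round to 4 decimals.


The conjugate exponent q satisfies 1/p + 1/q = 1.
p = 11, so q = 11/(11 - 1) = 1.1
|y|^q = 3.3422^1.1 = 3.7708
f*(3.3422) = 3.7708 / 1.1 = 3.428


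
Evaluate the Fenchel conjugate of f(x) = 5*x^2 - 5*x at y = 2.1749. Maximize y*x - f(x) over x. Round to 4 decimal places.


f*(y) = sup_x {y*x - a*x^2 - b*x} = sup_x {(y-b)*x - a*x^2}
FOC: (y - b) - 2a*x = 0 => x* = (y - b)/(2a)
x* = (2.1749 + 5)/(2*5) = 0.7175
f*(2.1749) = (y-b)^2/(4a) = (2.1749 + 5)^2/(4*5)
= 51.4792/20 = 2.574


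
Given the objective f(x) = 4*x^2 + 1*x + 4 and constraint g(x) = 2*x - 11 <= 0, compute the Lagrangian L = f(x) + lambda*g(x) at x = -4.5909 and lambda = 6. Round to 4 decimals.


Step 1: Evaluate f(x).
f(-4.5909) = 4*(-4.5909)^2 + 1*(-4.5909) + 4 = 83.7146
Step 2: Evaluate g(x).
g(-4.5909) = 2*-4.5909 - 11 = -20.1818
Step 3: Compute Lagrangian.
L = 83.7146 + 6*-20.1818 = -37.3762


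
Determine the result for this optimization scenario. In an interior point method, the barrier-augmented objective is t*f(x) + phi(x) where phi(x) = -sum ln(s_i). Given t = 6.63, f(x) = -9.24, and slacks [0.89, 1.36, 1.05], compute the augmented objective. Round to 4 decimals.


Step 1: Compute log-barrier.
ln values: [-0.1165, 0.3075, 0.0488]
phi = -(-0.1165 + 0.3075 + 0.0488) = -0.2397
Step 2: Compute augmented objective.
t*f(x) = 6.63*-9.24 = -61.2612
Total = -61.2612 - 0.2397 = -61.5009


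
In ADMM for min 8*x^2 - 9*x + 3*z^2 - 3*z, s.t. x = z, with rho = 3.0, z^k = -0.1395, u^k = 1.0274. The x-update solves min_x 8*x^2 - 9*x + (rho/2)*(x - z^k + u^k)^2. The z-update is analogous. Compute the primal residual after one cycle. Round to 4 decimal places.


ADMM iteration with rho = 3.0, z^k = -0.1395, u^k = 1.0274
Step 1: x-update.
Minimize 8*x^2 - 9*x + (3.0/2)*(x + 0.1395 + 1.0274)^2
FOC: (2*8 + 3.0)*x = 9 + 3.0*(-0.1395 - 1.0274)
x^{k+1} = 0.2894
Step 2: z-update.
Minimize 3*z^2 - 3*z + (3.0/2)*(0.2894 - z + 1.0274)^2
FOC: (2*3 + 3.0)*z = 3 + 3.0*(0.2894 + 1.0274)
z^{k+1} = 0.7723
Step 3: u-update.
u^{k+1} = 1.0274 + 0.2894 - 0.7723 = 0.5446
Step 4: Primal residual = |0.2894 - 0.7723| = 0.4828


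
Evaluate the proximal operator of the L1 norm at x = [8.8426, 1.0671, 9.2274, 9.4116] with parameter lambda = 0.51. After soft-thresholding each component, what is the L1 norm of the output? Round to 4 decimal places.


Soft-thresholding with lambda = 0.51:
prox(8.8426) = sign(8.8426)*max(|8.8426| - 0.51, 0) = 8.3326
prox(1.0671) = sign(1.0671)*max(|1.0671| - 0.51, 0) = 0.5571
prox(9.2274) = sign(9.2274)*max(|9.2274| - 0.51, 0) = 8.7174
prox(9.4116) = sign(9.4116)*max(|9.4116| - 0.51, 0) = 8.9016
prox(x) = [8.3326, 0.5571, 8.7174, 8.9016]
||prox(x)||_1 = 8.3326 + 0.5571 + 8.7174 + 8.9016 = 26.5087


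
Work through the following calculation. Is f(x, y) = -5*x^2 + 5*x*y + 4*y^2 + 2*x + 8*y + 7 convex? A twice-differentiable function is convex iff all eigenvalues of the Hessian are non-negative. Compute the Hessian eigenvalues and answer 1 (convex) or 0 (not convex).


The Hessian of f(x,y) = -5*x^2 + 5*x*y + 4*y^2 + 2*x + 8*y + 7 is:
H = [[-10, 5], [5, 8]]
Trace = -10 + 8 = -2
Determinant = -10*8 - (5)^2 = -105
Discriminant = (-2)^2 - 4*-105 = 424.0
Eigenvalues: lambda_1 = -11.2956, lambda_2 = 9.2956
The function is not convex.

0


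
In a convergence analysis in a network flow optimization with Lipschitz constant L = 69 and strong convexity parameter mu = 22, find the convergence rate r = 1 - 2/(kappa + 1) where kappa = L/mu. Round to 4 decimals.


Step 1: Compute the condition number.
kappa = L/mu = 69/22 = 3.1364
Step 2: Compute the convergence rate.
r = 1 - 2/(kappa + 1) = 1 - 2*mu/(L + mu) = (L - mu)/(L + mu) = 47/91 = 0.5165


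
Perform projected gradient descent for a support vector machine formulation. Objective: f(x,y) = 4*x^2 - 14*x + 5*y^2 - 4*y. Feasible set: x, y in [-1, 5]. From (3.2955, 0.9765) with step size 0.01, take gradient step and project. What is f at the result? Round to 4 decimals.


Step 1: Compute gradient at (3.2955, 0.9765).
grad_x = 2*4*3.2955 - 14 = 12.364
grad_y = 2*5*0.9765 - 4 = 5.765
Step 2: Gradient step.
x_raw = 3.2955 - 0.01*12.364 = 3.1719
y_raw = 0.9765 - 0.01*5.765 = 0.9189
Step 3: Project onto [-1, 5].
x_proj = clip(3.1719) = 3.1719
y_proj = clip(0.9189) = 0.9189
Step 4: Evaluate f.
f(3.1719, 0.9189) = -3.6172


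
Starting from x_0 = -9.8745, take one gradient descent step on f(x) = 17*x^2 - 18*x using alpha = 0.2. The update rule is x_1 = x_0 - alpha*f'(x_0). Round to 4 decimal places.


We compute the gradient at x_0 and apply the update.
f'(x) = 34*x - 18
f'(-9.8745) = 34*-9.8745 - 18 = -353.733
x_1 = -9.8745 - 0.2*-353.733 = 60.8721


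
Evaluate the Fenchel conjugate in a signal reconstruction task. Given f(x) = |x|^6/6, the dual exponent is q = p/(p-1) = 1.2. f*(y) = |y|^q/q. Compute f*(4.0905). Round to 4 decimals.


The conjugate exponent q satisfies 1/p + 1/q = 1.
p = 6, so q = 6/(6 - 1) = 1.2
|y|^q = 4.0905^1.2 = 5.4217
f*(4.0905) = 5.4217 / 1.2 = 4.518


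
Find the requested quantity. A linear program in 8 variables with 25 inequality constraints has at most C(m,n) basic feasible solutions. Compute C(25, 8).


Each vertex corresponds to some choice of n active constraints out of m, so the number of vertices is at most C(m, n) = m! / (n!(m-n)!).
m = 25, n = 8
Numerator: 25 * 24 * 23 * 22 * 21 * 20 * 19 * 18
Denominator: 8! = 40320
C(25, 8) = 1081575


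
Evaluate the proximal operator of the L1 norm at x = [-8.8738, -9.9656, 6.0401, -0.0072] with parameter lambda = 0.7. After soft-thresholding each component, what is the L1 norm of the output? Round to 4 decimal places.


Soft-thresholding with lambda = 0.7:
prox(-8.8738) = sign(-8.8738)*max(|-8.8738| - 0.7, 0) = -8.1738
prox(-9.9656) = sign(-9.9656)*max(|-9.9656| - 0.7, 0) = -9.2656
prox(6.0401) = sign(6.0401)*max(|6.0401| - 0.7, 0) = 5.3401
prox(-0.0072) = sign(-0.0072)*max(|-0.0072| - 0.7, 0) = 0.0
prox(x) = [-8.1738, -9.2656, 5.3401, 0.0]
||prox(x)||_1 = 8.1738 + 9.2656 + 5.3401 + 0.0 = 22.7795


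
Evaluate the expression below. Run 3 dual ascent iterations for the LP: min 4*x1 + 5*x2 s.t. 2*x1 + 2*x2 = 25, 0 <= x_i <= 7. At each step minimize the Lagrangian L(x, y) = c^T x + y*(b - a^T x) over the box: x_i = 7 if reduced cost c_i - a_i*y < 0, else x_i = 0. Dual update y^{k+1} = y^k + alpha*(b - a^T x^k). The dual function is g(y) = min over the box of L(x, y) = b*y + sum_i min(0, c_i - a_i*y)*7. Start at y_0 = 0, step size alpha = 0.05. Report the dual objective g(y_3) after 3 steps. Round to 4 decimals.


Dual ascent for LP: min 4*x1 + 5*x2, 2*x1 + 2*x2 = 25, 0 <= x_i <= 7
Step 1: y^k = 0.0, reduced costs: (4.0, 5.0)
  x^k = (0.0, 0.0), subgradient = b - a^T x = 25.0
  y^{k+1} = 0.0 + 0.05*25.0 = 1.25
Step 2: y^k = 1.25, reduced costs: (1.5, 2.5)
  x^k = (0.0, 0.0), subgradient = b - a^T x = 25.0
  y^{k+1} = 1.25 + 0.05*25.0 = 2.5
Step 3: y^k = 2.5, reduced costs: (-1.0, 0.0)
  x^k = (7.0, 0.0), subgradient = b - a^T x = 11.0
  y^{k+1} = 2.5 + 0.05*11.0 = 3.05
Dual objective at y_3 = 3.05: reduced costs (-2.1, -1.1), box minimizer x = (7.0, 7.0)
g(y_3) = b*y + (c1 - a1*y)*x1 + (c2 - a2*y)*x2 = 25*3.05 + (-2.1)*7.0 + (-1.1)*7.0 = 76.25 - 14.7 - 7.7 = 53.85


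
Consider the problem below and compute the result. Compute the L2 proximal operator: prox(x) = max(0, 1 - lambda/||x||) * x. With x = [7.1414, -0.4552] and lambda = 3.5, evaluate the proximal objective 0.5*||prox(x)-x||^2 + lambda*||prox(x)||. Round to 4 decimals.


Step 1: Compute ||x||.
||x|| = 7.1559
Step 2: Compute scaling factor.
scale = max(0, 1 - 3.5/7.1559) = 0.5109
Step 3: prox(x) = [3.6485, -0.2326]
||prox(x)|| = 3.6559
Step 4: Proximal objective.
0.5*||prox-x||^2 = 6.125
lambda*||prox|| = 12.7957
Total = 18.9206


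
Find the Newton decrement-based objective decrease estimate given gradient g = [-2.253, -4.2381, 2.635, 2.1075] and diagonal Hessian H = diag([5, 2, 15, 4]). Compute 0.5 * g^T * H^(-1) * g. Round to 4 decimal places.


Step 1: H is diagonal, so H^(-1) * g = [-0.4506, -2.1191, 0.1757, 0.5269].
Step 2: g^T H^(-1) g = sum_i g_i^2 / H_ii
  = (-2.253)^2/5 + (-4.2381)^2/2 + (2.635)^2/15 + (2.1075)^2/4
  = 1.0152 + 8.9807 + 0.4629 + 1.1104 = 11.5692
Step 3: Objective decrease = 0.5 * g^T H^(-1) g = 5.7846


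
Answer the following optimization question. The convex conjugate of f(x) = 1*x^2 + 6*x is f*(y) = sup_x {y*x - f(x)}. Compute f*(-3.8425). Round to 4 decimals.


f*(y) = sup_x {y*x - a*x^2 - b*x} = sup_x {(y-b)*x - a*x^2}
FOC: (y - b) - 2a*x = 0 => x* = (y - b)/(2a)
x* = (-3.8425 - 6)/(2*1) = -4.9213
f*(-3.8425) = (y-b)^2/(4a) = (-3.8425 - 6)^2/(4*1)
= 96.8748/4 = 24.2187


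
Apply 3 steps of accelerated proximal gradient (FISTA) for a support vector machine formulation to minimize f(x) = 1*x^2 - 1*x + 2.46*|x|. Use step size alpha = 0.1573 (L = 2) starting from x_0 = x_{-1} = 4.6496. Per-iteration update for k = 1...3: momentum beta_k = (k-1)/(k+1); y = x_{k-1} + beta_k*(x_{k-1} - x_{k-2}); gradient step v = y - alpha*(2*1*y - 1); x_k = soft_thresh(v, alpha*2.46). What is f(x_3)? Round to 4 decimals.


FISTA on f(x) = 1*x^2 - 1*x + 2.46*|x|
L = 2, alpha = 0.1573
Iteration 1: beta = 0.0, y = 4.6496 + 0.0*(4.6496 - 4.6496) = 4.6496
  grad(y) = 8.2992, v = y - alpha*grad = 3.3441
  prox(v) = soft_thresh(3.3441, 0.387) = 2.9572
Iteration 2: beta = 0.3333, y = 2.9572 + 0.3333*(2.9572 - 4.6496) = 2.393
  grad(y) = 3.7861, v = y - alpha*grad = 1.7975
  prox(v) = soft_thresh(1.7975, 0.387) = 1.4105
Iteration 3: beta = 0.5, y = 1.4105 + 0.5*(1.4105 - 2.9572) = 0.6372
  grad(y) = 0.2744, v = y - alpha*grad = 0.594
  prox(v) = soft_thresh(0.594, 0.387) = 0.2071
f(x_3) = 1*0.2071^2 - 1*0.2071 + 2.46*|0.2071| = 0.3452


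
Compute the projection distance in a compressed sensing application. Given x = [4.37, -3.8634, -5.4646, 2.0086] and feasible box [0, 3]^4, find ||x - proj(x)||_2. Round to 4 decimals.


Project each component onto [0, 3].
clip(4.37) = 3.0, clip(-3.8634) = 0.0, clip(-5.4646) = 0.0, clip(2.0086) = 2.0086
Projection = [3.0, 0.0, 0.0, 2.0086]
Squared diffs: [1.8769, 14.9259, 29.8619, 0.0]
Distance = sqrt(46.6647) = 6.8312


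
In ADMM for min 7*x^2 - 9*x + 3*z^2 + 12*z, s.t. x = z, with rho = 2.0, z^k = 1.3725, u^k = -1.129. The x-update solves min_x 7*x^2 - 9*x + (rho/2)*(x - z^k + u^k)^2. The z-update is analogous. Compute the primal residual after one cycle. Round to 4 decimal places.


ADMM iteration with rho = 2.0, z^k = 1.3725, u^k = -1.129
Step 1: x-update.
Minimize 7*x^2 - 9*x + (2.0/2)*(x - 1.3725 - 1.129)^2
FOC: (2*7 + 2.0)*x = 9 + 2.0*(1.3725 + 1.129)
x^{k+1} = 0.8752
Step 2: z-update.
Minimize 3*z^2 + 12*z + (2.0/2)*(0.8752 - z - 1.129)^2
FOC: (2*3 + 2.0)*z = -12 + 2.0*(0.8752 - 1.129)
z^{k+1} = -1.5635
Step 3: u-update.
u^{k+1} = -1.129 + 0.8752 + 1.5635 = 1.3096
Step 4: Primal residual = |0.8752 + 1.5635| = 2.4386


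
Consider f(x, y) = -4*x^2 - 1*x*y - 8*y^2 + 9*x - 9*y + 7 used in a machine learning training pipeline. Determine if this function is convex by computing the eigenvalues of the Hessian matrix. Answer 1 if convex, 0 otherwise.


The Hessian of f(x,y) = -4*x^2 - 1*x*y - 8*y^2 + 9*x - 9*y + 7 is:
H = [[-8, -1], [-1, -16]]
Trace = -8 - 16 = -24
Determinant = -8*-16 - (-1)^2 = 127
Discriminant = (-24)^2 - 4*127 = 68.0
Eigenvalues: lambda_1 = -16.1231, lambda_2 = -7.8769
The function is not convex.

0


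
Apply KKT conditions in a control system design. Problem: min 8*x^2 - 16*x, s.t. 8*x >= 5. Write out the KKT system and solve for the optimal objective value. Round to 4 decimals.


Step 1: Try lambda = 0 (constraint inactive).
Stationarity: 2*8*x - 16 = 0
x* = 16/(2*8) = 1.0
Check constraint: 8*1.0 = 8.0 >= 5 -- satisfied.
Step 2: Compute optimal value.
f(x*) = 8*1.0^2 - 16*1.0 = -8.0


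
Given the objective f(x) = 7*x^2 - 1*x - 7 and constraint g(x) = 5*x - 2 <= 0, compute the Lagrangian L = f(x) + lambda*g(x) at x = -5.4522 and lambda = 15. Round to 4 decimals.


Step 1: Evaluate f(x).
f(-5.4522) = 7*(-5.4522)^2 - 1*(-5.4522) - 7 = 206.5376
Step 2: Evaluate g(x).
g(-5.4522) = 5*-5.4522 - 2 = -29.261
Step 3: Compute Lagrangian.
L = 206.5376 + 15*-29.261 = -232.3774


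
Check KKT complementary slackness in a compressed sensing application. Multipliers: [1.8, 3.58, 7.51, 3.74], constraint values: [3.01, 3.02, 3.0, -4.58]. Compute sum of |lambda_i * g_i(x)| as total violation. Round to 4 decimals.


KKT complementary slackness check:
lambda_1 * g_1 = 1.8 * 3.01 = 5.418
lambda_2 * g_2 = 3.58 * 3.02 = 10.8116
lambda_3 * g_3 = 7.51 * 3.0 = 22.53
lambda_4 * g_4 = 3.74 * -4.58 = -17.1292
Total violation = 5.418 + 10.8116 + 22.53 + 17.1292 = 55.8888


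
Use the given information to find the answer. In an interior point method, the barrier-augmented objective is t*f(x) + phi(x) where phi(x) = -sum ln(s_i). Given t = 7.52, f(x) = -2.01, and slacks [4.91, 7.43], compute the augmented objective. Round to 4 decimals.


Step 1: Compute log-barrier.
ln values: [1.5913, 2.0055]
phi = -(1.5913 + 2.0055) = -3.5968
Step 2: Compute augmented objective.
t*f(x) = 7.52*-2.01 = -15.1152
Total = -15.1152 - 3.5968 = -18.712


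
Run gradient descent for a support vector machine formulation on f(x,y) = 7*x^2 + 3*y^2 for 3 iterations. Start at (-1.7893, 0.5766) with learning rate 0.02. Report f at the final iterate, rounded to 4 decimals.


Gradient descent on f(x,y) = 7*x^2 + 3*y^2.
Starting point: (-1.7893, 0.5766), alpha = 0.02
Step 1: grad_x = 2*7*-1.7893 = -25.0502, grad_y = 2*3*0.5766 = 3.4596
  x_1 = -1.7893 - 0.02*-25.0502 = -1.2883
  y_1 = 0.5766 - 0.02*3.4596 = 0.5074
Step 2: grad_x = 2*7*-1.2883 = -18.0361, grad_y = 2*3*0.5074 = 3.0444
  x_2 = -1.2883 - 0.02*-18.0361 = -0.9276
  y_2 = 0.5074 - 0.02*3.0444 = 0.4465
Step 3: grad_x = 2*7*-0.9276 = -12.986, grad_y = 2*3*0.4465 = 2.6791
  x_3 = -0.9276 - 0.02*-12.986 = -0.6679
  y_3 = 0.4465 - 0.02*2.6791 = 0.3929
f(-0.6679, 0.3929) = 7*(-0.6679)^2 + 3*0.3929^2 = 3.5854


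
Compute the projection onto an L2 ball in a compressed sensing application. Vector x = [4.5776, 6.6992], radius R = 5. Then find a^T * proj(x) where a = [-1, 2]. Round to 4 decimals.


Step 1: Compute ||x|| (intermediates to 6 decimals).
||x|| = sqrt(4.5776^2 + 6.6992^2) = 8.113797
Step 2: Project.
Since ||x|| > R, scale = R/||x|| = 5/8.113797 = 0.616234, proj(x) = scale * x
proj(x) = [2.820873, 4.128275]
Step 3: Dot product.
a^T * proj(x) = -1*2.820873 + 2*4.128275 = 5.4357


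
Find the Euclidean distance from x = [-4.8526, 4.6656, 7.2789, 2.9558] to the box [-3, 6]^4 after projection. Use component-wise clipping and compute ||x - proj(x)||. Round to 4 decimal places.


Project each component onto [-3, 6].
clip(-4.8526) = -3.0, clip(4.6656) = 4.6656, clip(7.2789) = 6.0, clip(2.9558) = 2.9558
Projection = [-3.0, 4.6656, 6.0, 2.9558]
Squared diffs: [3.4321, 0.0, 1.6356, 0.0]
Distance = sqrt(5.0677) = 2.2512


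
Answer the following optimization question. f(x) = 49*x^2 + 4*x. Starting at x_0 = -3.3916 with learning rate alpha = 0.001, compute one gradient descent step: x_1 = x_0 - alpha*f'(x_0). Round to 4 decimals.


We compute the gradient at x_0 and apply the update.
f'(x) = 98*x + 4
f'(-3.3916) = 98*-3.3916 + 4 = -328.3768
x_1 = -3.3916 - 0.001*-328.3768 = -3.0632


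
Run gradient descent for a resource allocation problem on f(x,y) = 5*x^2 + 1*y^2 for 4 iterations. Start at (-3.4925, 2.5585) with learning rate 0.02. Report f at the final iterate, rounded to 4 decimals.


Gradient descent on f(x,y) = 5*x^2 + 1*y^2.
Starting point: (-3.4925, 2.5585), alpha = 0.02
Step 1: grad_x = 2*5*-3.4925 = -34.925, grad_y = 2*1*2.5585 = 5.117
  x_1 = -3.4925 - 0.02*-34.925 = -2.794
  y_1 = 2.5585 - 0.02*5.117 = 2.4562
Step 2: grad_x = 2*5*-2.794 = -27.94, grad_y = 2*1*2.4562 = 4.9123
  x_2 = -2.794 - 0.02*-27.94 = -2.2352
  y_2 = 2.4562 - 0.02*4.9123 = 2.3579
Step 3: grad_x = 2*5*-2.2352 = -22.352, grad_y = 2*1*2.3579 = 4.7158
  x_3 = -2.2352 - 0.02*-22.352 = -1.7882
  y_3 = 2.3579 - 0.02*4.7158 = 2.2636
Step 4: grad_x = 2*5*-1.7882 = -17.8816, grad_y = 2*1*2.2636 = 4.5272
  x_4 = -1.7882 - 0.02*-17.8816 = -1.4305
  y_4 = 2.2636 - 0.02*4.5272 = 2.1731
f(-1.4305, 2.1731) = 5*(-1.4305)^2 + 1*2.1731^2 = 14.9542


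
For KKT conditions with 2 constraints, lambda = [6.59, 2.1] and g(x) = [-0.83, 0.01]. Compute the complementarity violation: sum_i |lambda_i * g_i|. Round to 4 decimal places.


KKT complementary slackness check:
lambda_1 * g_1 = 6.59 * -0.83 = -5.4697
lambda_2 * g_2 = 2.1 * 0.01 = 0.021
Total violation = 5.4697 + 0.021 = 5.4907


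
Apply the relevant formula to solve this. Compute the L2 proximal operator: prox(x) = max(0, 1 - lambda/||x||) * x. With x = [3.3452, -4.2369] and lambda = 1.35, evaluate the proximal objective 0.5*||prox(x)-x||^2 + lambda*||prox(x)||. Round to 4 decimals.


Step 1: Compute ||x||.
||x|| = 5.3983
Step 2: Compute scaling factor.
scale = max(0, 1 - 1.35/5.3983) = 0.7499
Step 3: prox(x) = [2.5086, -3.1773]
||prox(x)|| = 4.0483
Step 4: Proximal objective.
0.5*||prox-x||^2 = 0.9113
lambda*||prox|| = 5.4652
Total = 6.3765


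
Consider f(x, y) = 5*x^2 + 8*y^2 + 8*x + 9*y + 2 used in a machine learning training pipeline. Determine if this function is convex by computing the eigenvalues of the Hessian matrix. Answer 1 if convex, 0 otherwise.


The Hessian of f(x,y) = 5*x^2 + 8*y^2 + 8*x + 9*y + 2 is:
H = [[10, 0], [0, 16]]
Trace = 10 + 16 = 26
Determinant = 10*16 - (0)^2 = 160
Discriminant = (26)^2 - 4*160 = 36.0
Eigenvalues: lambda_1 = 10.0, lambda_2 = 16.0
The function is convex.

1


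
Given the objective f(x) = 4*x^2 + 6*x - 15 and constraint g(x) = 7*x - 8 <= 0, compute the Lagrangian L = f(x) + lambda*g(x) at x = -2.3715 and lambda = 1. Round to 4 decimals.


Step 1: Evaluate f(x).
f(-2.3715) = 4*(-2.3715)^2 + 6*(-2.3715) - 15 = -6.733
Step 2: Evaluate g(x).
g(-2.3715) = 7*-2.3715 - 8 = -24.6005
Step 3: Compute Lagrangian.
L = -6.733 + 1*-24.6005 = -31.3335


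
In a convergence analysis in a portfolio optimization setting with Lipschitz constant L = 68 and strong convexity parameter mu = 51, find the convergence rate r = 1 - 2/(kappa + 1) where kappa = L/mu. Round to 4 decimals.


Step 1: Compute the condition number.
kappa = L/mu = 68/51 = 1.3333
Step 2: Compute the convergence rate.
r = 1 - 2/(kappa + 1) = 1 - 2*mu/(L + mu) = (L - mu)/(L + mu) = 17/119 = 0.1429


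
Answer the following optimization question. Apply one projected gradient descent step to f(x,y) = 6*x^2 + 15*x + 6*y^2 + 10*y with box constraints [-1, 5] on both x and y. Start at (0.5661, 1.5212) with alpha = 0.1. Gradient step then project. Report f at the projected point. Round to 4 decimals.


Step 1: Compute gradient at (0.5661, 1.5212).
grad_x = 2*6*0.5661 + 15 = 21.7932
grad_y = 2*6*1.5212 + 10 = 28.2544
Step 2: Gradient step.
x_raw = 0.5661 - 0.1*21.7932 = -1.6132
y_raw = 1.5212 - 0.1*28.2544 = -1.3042
Step 3: Project onto [-1, 5].
x_proj = clip(-1.6132) = -1.0
y_proj = clip(-1.3042) = -1.0
Step 4: Evaluate f.
f(-1.0, -1.0) = -13.0


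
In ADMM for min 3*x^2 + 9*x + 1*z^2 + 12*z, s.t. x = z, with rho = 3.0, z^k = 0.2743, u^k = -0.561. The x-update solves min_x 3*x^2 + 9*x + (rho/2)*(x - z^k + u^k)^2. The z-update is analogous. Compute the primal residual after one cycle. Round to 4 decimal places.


ADMM iteration with rho = 3.0, z^k = 0.2743, u^k = -0.561
Step 1: x-update.
Minimize 3*x^2 + 9*x + (3.0/2)*(x - 0.2743 - 0.561)^2
FOC: (2*3 + 3.0)*x = -9 + 3.0*(0.2743 + 0.561)
x^{k+1} = -0.7216
Step 2: z-update.
Minimize 1*z^2 + 12*z + (3.0/2)*(-0.7216 - z - 0.561)^2
FOC: (2*1 + 3.0)*z = -12 + 3.0*(-0.7216 - 0.561)
z^{k+1} = -3.1695
Step 3: u-update.
u^{k+1} = -0.561 - 0.7216 + 3.1695 = 1.887
Step 4: Primal residual = |-0.7216 + 3.1695| = 2.448


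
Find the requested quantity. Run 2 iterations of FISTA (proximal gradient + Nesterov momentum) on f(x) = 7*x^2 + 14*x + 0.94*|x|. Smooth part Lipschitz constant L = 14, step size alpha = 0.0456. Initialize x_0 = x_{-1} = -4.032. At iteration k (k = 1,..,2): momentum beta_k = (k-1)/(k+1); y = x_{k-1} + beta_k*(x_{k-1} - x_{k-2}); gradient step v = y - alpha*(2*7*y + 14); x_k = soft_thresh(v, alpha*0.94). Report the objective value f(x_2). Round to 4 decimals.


FISTA on f(x) = 7*x^2 + 14*x + 0.94*|x|
L = 14, alpha = 0.0456
Iteration 1: beta = 0.0, y = -4.032 + 0.0*(-4.032 + 4.032) = -4.032
  grad(y) = -42.448, v = y - alpha*grad = -2.0964
  prox(v) = soft_thresh(-2.0964, 0.0429) = -2.0535
Iteration 2: beta = 0.3333, y = -2.0535 + 0.3333*(-2.0535 + 4.032) = -1.394
  grad(y) = -5.5161, v = y - alpha*grad = -1.1425
  prox(v) = soft_thresh(-1.1425, 0.0429) = -1.0996
f(x_2) = 7*(-1.0996)^2 + 14*(-1.0996) + 0.94*|-1.0996| = -5.8969


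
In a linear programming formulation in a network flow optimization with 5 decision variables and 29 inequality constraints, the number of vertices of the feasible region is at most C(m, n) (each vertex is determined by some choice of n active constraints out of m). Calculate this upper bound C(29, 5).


Each vertex corresponds to some choice of n active constraints out of m, so the number of vertices is at most C(m, n) = m! / (n!(m-n)!).
m = 29, n = 5
Numerator: 29 * 28 * 27 * 26 * 25
Denominator: 5! = 120
C(29, 5) = 118755


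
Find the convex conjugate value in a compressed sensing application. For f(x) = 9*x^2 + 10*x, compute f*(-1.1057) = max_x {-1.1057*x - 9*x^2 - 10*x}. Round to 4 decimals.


f*(y) = sup_x {y*x - a*x^2 - b*x} = sup_x {(y-b)*x - a*x^2}
FOC: (y - b) - 2a*x = 0 => x* = (y - b)/(2a)
x* = (-1.1057 - 10)/(2*9) = -0.617
f*(-1.1057) = (y-b)^2/(4a) = (-1.1057 - 10)^2/(4*9)
= 123.3366/36 = 3.426


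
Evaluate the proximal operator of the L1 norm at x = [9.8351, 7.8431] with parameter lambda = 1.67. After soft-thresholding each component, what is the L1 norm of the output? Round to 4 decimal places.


Soft-thresholding with lambda = 1.67:
prox(9.8351) = sign(9.8351)*max(|9.8351| - 1.67, 0) = 8.1651
prox(7.8431) = sign(7.8431)*max(|7.8431| - 1.67, 0) = 6.1731
prox(x) = [8.1651, 6.1731]
||prox(x)||_1 = 8.1651 + 6.1731 = 14.3382


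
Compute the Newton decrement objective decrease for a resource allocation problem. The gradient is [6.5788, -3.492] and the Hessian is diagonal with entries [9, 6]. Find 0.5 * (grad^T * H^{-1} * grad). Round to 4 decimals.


Step 1: H is diagonal, so H^(-1) * g = [0.731, -0.582].
Step 2: g^T H^(-1) g = sum_i g_i^2 / H_ii
  = (6.5788)^2/9 + (-3.492)^2/6
  = 4.809 + 2.0323 = 6.8413
Step 3: Objective decrease = 0.5 * g^T H^(-1) g = 3.4207


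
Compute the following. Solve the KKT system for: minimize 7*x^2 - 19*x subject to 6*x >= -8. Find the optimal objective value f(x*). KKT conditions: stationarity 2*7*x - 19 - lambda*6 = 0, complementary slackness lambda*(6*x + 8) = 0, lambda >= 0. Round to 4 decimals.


Step 1: Try lambda = 0 (constraint inactive).
Stationarity: 2*7*x - 19 = 0
x* = 19/(2*7) = 19/14 = 1.3571 (rounded; the exact value 19/14 is used below)
Check constraint: 6*1.3571 = 8.1426 >= -8 -- satisfied.
Step 2: Compute optimal value.
f(x*) = 7*(19/14)^2 - 19*(19/14) = -12.8929


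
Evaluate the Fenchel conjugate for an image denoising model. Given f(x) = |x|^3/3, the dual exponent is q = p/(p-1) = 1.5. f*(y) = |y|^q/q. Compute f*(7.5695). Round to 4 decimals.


The conjugate exponent q satisfies 1/p + 1/q = 1.
p = 3, so q = 3/(3 - 1) = 1.5
|y|^q = 7.5695^1.5 = 20.8258
f*(7.5695) = 20.8258 / 1.5 = 13.8838


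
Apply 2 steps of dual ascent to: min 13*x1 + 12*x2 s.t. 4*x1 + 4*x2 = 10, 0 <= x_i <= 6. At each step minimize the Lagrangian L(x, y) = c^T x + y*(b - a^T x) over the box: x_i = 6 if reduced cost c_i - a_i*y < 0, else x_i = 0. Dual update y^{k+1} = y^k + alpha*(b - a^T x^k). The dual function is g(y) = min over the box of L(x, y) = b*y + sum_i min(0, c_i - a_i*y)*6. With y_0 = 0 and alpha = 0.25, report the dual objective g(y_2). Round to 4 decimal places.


Dual ascent for LP: min 13*x1 + 12*x2, 4*x1 + 4*x2 = 10, 0 <= x_i <= 6
Step 1: y^k = 0.0, reduced costs: (13.0, 12.0)
  x^k = (0.0, 0.0), subgradient = b - a^T x = 10.0
  y^{k+1} = 0.0 + 0.25*10.0 = 2.5
Step 2: y^k = 2.5, reduced costs: (3.0, 2.0)
  x^k = (0.0, 0.0), subgradient = b - a^T x = 10.0
  y^{k+1} = 2.5 + 0.25*10.0 = 5.0
Dual objective at y_2 = 5.0: reduced costs (-7.0, -8.0), box minimizer x = (6.0, 6.0)
g(y_2) = b*y + (c1 - a1*y)*x1 + (c2 - a2*y)*x2 = 10*5.0 + (-7.0)*6.0 + (-8.0)*6.0 = 50.0 - 42.0 - 48.0 = -40.0


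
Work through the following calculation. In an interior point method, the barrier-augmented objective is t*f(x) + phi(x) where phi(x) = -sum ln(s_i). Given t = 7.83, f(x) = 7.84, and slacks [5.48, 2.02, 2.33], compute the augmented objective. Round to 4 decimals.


Step 1: Compute log-barrier.
ln values: [1.7011, 0.7031, 0.8459]
phi = -(1.7011 + 0.7031 + 0.8459) = -3.2501
Step 2: Compute augmented objective.
t*f(x) = 7.83*7.84 = 61.3872
Total = 61.3872 - 3.2501 = 58.1371


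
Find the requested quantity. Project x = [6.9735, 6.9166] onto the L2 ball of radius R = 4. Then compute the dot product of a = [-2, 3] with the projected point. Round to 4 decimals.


Step 1: Compute ||x|| (intermediates to 6 decimals).
||x|| = sqrt(6.9735^2 + 6.9166^2) = 9.821866
Step 2: Project.
Since ||x|| > R, scale = R/||x|| = 4/9.821866 = 0.407255, proj(x) = scale * x
proj(x) = [2.839993, 2.81682]
Step 3: Dot product.
a^T * proj(x) = -2*2.839993 + 3*2.81682 = 2.7705


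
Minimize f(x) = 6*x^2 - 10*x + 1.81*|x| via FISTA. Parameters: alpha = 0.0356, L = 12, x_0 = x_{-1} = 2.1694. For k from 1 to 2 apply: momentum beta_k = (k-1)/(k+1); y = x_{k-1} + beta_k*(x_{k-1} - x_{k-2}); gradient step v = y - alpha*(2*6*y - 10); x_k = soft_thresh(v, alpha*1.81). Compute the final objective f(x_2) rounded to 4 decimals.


FISTA on f(x) = 6*x^2 - 10*x + 1.81*|x|
L = 12, alpha = 0.0356
Iteration 1: beta = 0.0, y = 2.1694 + 0.0*(2.1694 - 2.1694) = 2.1694
  grad(y) = 16.0328, v = y - alpha*grad = 1.5986
  prox(v) = soft_thresh(1.5986, 0.0644) = 1.5342
Iteration 2: beta = 0.3333, y = 1.5342 + 0.3333*(1.5342 - 2.1694) = 1.3225
  grad(y) = 5.8695, v = y - alpha*grad = 1.1135
  prox(v) = soft_thresh(1.1135, 0.0644) = 1.0491
f(x_2) = 6*1.0491^2 - 10*1.0491 + 1.81*|1.0491| = -1.9886


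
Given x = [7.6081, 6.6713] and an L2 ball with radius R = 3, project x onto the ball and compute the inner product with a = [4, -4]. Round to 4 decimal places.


Step 1: Compute ||x|| (intermediates to 6 decimals).
||x|| = sqrt(7.6081^2 + 6.6713^2) = 10.118766
Step 2: Project.
Since ||x|| > R, scale = R/||x|| = 3/10.118766 = 0.296479, proj(x) = scale * x
proj(x) = [2.255642, 1.9779]
Step 3: Dot product.
a^T * proj(x) = 4*2.255642 - 4*1.9779 = 1.111


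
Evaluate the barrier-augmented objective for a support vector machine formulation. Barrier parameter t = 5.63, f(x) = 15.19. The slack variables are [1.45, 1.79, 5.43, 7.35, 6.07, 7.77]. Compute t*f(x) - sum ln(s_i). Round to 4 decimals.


Step 1: Compute log-barrier.
ln values: [0.3716, 0.5822, 1.6919, 1.9947, 1.8034, 2.0503]
phi = -(0.3716 + 0.5822 + 1.6919 + 1.9947 + 1.8034 + 2.0503) = -8.494
Step 2: Compute augmented objective.
t*f(x) = 5.63*15.19 = 85.5197
Total = 85.5197 - 8.494 = 77.0257


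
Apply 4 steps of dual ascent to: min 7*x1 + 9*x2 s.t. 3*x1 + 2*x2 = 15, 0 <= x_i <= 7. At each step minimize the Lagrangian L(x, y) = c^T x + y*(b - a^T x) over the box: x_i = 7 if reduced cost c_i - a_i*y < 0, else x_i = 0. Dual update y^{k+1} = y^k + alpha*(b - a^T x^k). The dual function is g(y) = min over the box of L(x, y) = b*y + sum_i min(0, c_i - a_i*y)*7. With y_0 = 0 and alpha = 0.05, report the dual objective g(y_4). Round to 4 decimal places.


Dual ascent for LP: min 7*x1 + 9*x2, 3*x1 + 2*x2 = 15, 0 <= x_i <= 7
Step 1: y^k = 0.0, reduced costs: (7.0, 9.0)
  x^k = (0.0, 0.0), subgradient = b - a^T x = 15.0
  y^{k+1} = 0.0 + 0.05*15.0 = 0.75
Step 2: y^k = 0.75, reduced costs: (4.75, 7.5)
  x^k = (0.0, 0.0), subgradient = b - a^T x = 15.0
  y^{k+1} = 0.75 + 0.05*15.0 = 1.5
Step 3: y^k = 1.5, reduced costs: (2.5, 6.0)
  x^k = (0.0, 0.0), subgradient = b - a^T x = 15.0
  y^{k+1} = 1.5 + 0.05*15.0 = 2.25
Step 4: y^k = 2.25, reduced costs: (0.25, 4.5)
  x^k = (0.0, 0.0), subgradient = b - a^T x = 15.0
  y^{k+1} = 2.25 + 0.05*15.0 = 3.0
Dual objective at y_4 = 3.0: reduced costs (-2.0, 3.0), box minimizer x = (7.0, 0.0)
g(y_4) = b*y + (c1 - a1*y)*x1 + (c2 - a2*y)*x2 = 15*3.0 + (-2.0)*7.0 + 3.0*0.0 = 45.0 - 14.0 + 0.0 = 31.0
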